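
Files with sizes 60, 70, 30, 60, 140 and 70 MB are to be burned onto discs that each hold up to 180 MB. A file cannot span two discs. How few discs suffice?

3

Total = 140 + 70 + 70 + 60 + 60 + 30 = 430 MB.
Lower bound: ⌈430/180⌉ = 3 discs.
A packing using 3 discs:
  disc 1: 140 + 30 = 170
  disc 2: 70 + 70 = 140
  disc 3: 60 + 60 = 120
This matches the lower bound, so 3 is optimal.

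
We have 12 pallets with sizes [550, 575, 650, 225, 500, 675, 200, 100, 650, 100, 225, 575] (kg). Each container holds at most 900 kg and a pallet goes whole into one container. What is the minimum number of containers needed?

Total = 675 + 650 + 650 + 575 + 575 + 550 + 500 + 225 + 225 + 200 + 100 + 100 = 5025 kg.
Lower bound: ⌈5025/900⌉ = 6 containers.
Also, 7 pallets each exceed 450 kg, and no two of those can share a container, so at least 7 containers are needed.
A packing using 7 containers:
  container 1: 675 + 225 = 900
  container 2: 650 + 225 = 875
  container 3: 650 + 200 = 850
  container 4: 575 + 100 + 100 = 775
  container 5: 575 = 575
  container 6: 550 = 550
  container 7: 500 = 500
This matches the lower bound, so 7 is optimal.

7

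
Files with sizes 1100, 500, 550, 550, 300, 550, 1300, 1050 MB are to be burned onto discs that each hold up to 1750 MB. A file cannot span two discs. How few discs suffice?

Total = 1300 + 1100 + 1050 + 550 + 550 + 550 + 500 + 300 = 5900 MB.
Lower bound: ⌈5900/1750⌉ = 4 discs.
A packing using 4 discs:
  disc 1: 1300 + 300 = 1600
  disc 2: 1100 + 550 = 1650
  disc 3: 1050 + 550 = 1600
  disc 4: 550 + 500 = 1050
This matches the lower bound, so 4 is optimal.

4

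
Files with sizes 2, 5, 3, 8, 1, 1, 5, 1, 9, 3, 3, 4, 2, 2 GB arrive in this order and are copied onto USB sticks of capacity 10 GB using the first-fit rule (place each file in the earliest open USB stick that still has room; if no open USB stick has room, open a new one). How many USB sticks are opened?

  2 → USB stick 1 (new)  [load 2/10]
  5 → USB stick 1  [load 7/10]
  3 → USB stick 1  [load 10/10]
  8 → USB stick 2 (new)  [load 8/10]
  1 → USB stick 2  [load 9/10]
  1 → USB stick 2  [load 10/10]
  5 → USB stick 3 (new)  [load 5/10]
  1 → USB stick 3  [load 6/10]
  9 → USB stick 4 (new)  [load 9/10]
  3 → USB stick 3  [load 9/10]
  3 → USB stick 5 (new)  [load 3/10]
  4 → USB stick 5  [load 7/10]
  2 → USB stick 5  [load 9/10]
  2 → USB stick 6 (new)  [load 2/10]
6 USB sticks opened.

6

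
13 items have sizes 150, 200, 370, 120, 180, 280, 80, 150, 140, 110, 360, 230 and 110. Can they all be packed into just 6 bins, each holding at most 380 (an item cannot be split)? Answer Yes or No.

No

Total = 2480; ⌈2480/380⌉ = 7.
At least 7 bins are required, but only 6 are allowed.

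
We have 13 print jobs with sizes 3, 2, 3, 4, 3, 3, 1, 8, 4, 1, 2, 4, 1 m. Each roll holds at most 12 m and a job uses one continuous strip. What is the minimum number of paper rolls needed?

4

Total = 8 + 4 + 4 + 4 + 3 + 3 + 3 + 3 + 2 + 2 + 1 + 1 + 1 = 39 m.
Lower bound: ⌈39/12⌉ = 4 paper rolls.
A packing using 4 paper rolls:
  roll 1: 8 + 4 = 12
  roll 2: 4 + 4 + 3 + 1 = 12
  roll 3: 3 + 3 + 3 + 2 + 1 = 12
  roll 4: 2 + 1 = 3
This matches the lower bound, so 4 is optimal.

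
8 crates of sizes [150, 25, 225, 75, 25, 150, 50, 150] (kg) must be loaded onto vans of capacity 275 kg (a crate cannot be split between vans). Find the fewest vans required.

4

Total = 225 + 150 + 150 + 150 + 75 + 50 + 25 + 25 = 850 kg.
Lower bound: ⌈850/275⌉ = 4 vans.
A packing using 4 vans:
  van 1: 225 + 50 = 275
  van 2: 150 + 75 + 25 + 25 = 275
  van 3: 150 = 150
  van 4: 150 = 150
This matches the lower bound, so 4 is optimal.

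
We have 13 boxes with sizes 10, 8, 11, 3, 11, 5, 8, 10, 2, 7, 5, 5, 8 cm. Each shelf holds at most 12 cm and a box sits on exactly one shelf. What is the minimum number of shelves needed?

Total = 11 + 11 + 10 + 10 + 8 + 8 + 8 + 7 + 5 + 5 + 5 + 3 + 2 = 93 cm.
Lower bound: ⌈93/12⌉ = 8 shelves.
A packing using 9 shelves:
  shelf 1: 11 = 11
  shelf 2: 11 = 11
  shelf 3: 10 + 2 = 12
  shelf 4: 10 = 10
  shelf 5: 8 + 3 = 11
  shelf 6: 8 = 8
  shelf 7: 8 = 8
  shelf 8: 7 + 5 = 12
  shelf 9: 5 + 5 = 10
No arrangement into 8 shelves stays within capacity, so 9 is optimal.

9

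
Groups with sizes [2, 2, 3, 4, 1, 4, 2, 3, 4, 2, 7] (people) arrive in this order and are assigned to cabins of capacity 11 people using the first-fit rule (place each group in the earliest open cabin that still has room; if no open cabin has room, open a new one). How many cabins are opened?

4

  2 → cabin 1 (new)  [load 2/11]
  2 → cabin 1  [load 4/11]
  3 → cabin 1  [load 7/11]
  4 → cabin 1  [load 11/11]
  1 → cabin 2 (new)  [load 1/11]
  4 → cabin 2  [load 5/11]
  2 → cabin 2  [load 7/11]
  3 → cabin 2  [load 10/11]
  4 → cabin 3 (new)  [load 4/11]
  2 → cabin 3  [load 6/11]
  7 → cabin 4 (new)  [load 7/11]
4 cabins opened.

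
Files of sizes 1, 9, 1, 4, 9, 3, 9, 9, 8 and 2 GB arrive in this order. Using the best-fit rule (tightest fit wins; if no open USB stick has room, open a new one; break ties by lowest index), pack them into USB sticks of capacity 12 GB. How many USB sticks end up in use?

  1 → USB stick 1 (new)  [load 1/12]
  9 → USB stick 1  [load 10/12]
  1 → USB stick 1  [load 11/12]
  4 → USB stick 2 (new)  [load 4/12]
  9 → USB stick 3 (new)  [load 9/12]
  3 → USB stick 3  [load 12/12]
  9 → USB stick 4 (new)  [load 9/12]
  9 → USB stick 5 (new)  [load 9/12]
  8 → USB stick 2  [load 12/12]
  2 → USB stick 4  [load 11/12]
5 USB sticks opened.

5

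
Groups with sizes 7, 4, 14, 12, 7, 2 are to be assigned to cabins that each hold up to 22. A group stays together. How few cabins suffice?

Total = 14 + 12 + 7 + 7 + 4 + 2 = 46.
Lower bound: ⌈46/22⌉ = 3 cabins.
A packing using 3 cabins:
  cabin 1: 14 + 7 = 21
  cabin 2: 12 + 7 + 2 = 21
  cabin 3: 4 = 4
This matches the lower bound, so 3 is optimal.

3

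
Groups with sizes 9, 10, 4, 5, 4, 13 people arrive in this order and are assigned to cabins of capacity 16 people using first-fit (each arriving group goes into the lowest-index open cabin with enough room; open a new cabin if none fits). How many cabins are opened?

4

  9 → cabin 1 (new)  [load 9/16]
  10 → cabin 2 (new)  [load 10/16]
  4 → cabin 1  [load 13/16]
  5 → cabin 2  [load 15/16]
  4 → cabin 3 (new)  [load 4/16]
  13 → cabin 4 (new)  [load 13/16]
4 cabins opened.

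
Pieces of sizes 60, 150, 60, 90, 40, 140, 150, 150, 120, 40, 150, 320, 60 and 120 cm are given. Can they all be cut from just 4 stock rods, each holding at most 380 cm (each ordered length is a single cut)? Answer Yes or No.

No

Total = 1650 cm; ⌈1650/380⌉ = 5.
At least 5 stock rods are required, but only 4 are allowed.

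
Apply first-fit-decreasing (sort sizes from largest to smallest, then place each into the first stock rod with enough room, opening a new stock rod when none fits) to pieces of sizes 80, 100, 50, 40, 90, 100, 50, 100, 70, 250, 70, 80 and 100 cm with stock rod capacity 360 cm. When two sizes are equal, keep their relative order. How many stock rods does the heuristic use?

Sorted descending: 250, 100, 100, 100, 100, 90, 80, 80, 70, 70, 50, 50, 40.
  250 → stock rod 1 (new)  [load 250/360]
  100 → stock rod 1  [load 350/360]
  100 → stock rod 2 (new)  [load 100/360]
  100 → stock rod 2  [load 200/360]
  100 → stock rod 2  [load 300/360]
  90 → stock rod 3 (new)  [load 90/360]
  80 → stock rod 3  [load 170/360]
  80 → stock rod 3  [load 250/360]
  70 → stock rod 3  [load 320/360]
  70 → stock rod 4 (new)  [load 70/360]
  50 → stock rod 2  [load 350/360]
  50 → stock rod 4  [load 120/360]
  40 → stock rod 3  [load 360/360]
4 stock rods opened.

4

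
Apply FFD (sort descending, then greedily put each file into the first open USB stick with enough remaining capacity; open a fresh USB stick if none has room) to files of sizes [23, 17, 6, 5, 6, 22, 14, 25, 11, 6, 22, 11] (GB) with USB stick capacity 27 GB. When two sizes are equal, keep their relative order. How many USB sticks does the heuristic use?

Sorted descending: 25, 23, 22, 22, 17, 14, 11, 11, 6, 6, 6, 5.
  25 → USB stick 1 (new)  [load 25/27]
  23 → USB stick 2 (new)  [load 23/27]
  22 → USB stick 3 (new)  [load 22/27]
  22 → USB stick 4 (new)  [load 22/27]
  17 → USB stick 5 (new)  [load 17/27]
  14 → USB stick 6 (new)  [load 14/27]
  11 → USB stick 6  [load 25/27]
  11 → USB stick 7 (new)  [load 11/27]
  6 → USB stick 5  [load 23/27]
  6 → USB stick 7  [load 17/27]
  6 → USB stick 7  [load 23/27]
  5 → USB stick 3  [load 27/27]
7 USB sticks opened.

7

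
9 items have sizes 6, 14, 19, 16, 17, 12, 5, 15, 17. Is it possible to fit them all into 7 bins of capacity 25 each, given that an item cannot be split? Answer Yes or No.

A valid assignment using 7 bins:
  bin 1: 19 + 6 = 25
  bin 2: 17 + 5 = 22
  bin 3: 17 = 17
  bin 4: 16 = 16
  bin 5: 15 = 15
  bin 6: 14 = 14
  bin 7: 12 = 12
Every load is within 25, so 7 bins suffice.

Yes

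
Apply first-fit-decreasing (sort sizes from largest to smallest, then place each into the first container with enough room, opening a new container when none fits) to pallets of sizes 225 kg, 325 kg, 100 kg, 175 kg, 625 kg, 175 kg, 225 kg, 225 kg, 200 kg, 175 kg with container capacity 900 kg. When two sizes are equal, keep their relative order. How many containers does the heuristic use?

Sorted descending: 625, 325, 225, 225, 225, 200, 175, 175, 175, 100.
  625 → container 1 (new)  [load 625/900]
  325 → container 2 (new)  [load 325/900]
  225 → container 1  [load 850/900]
  225 → container 2  [load 550/900]
  225 → container 2  [load 775/900]
  200 → container 3 (new)  [load 200/900]
  175 → container 3  [load 375/900]
  175 → container 3  [load 550/900]
  175 → container 3  [load 725/900]
  100 → container 2  [load 875/900]
3 containers opened.

3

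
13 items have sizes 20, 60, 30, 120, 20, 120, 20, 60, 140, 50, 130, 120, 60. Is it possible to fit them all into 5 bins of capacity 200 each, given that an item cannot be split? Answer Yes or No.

Yes

A valid assignment using 5 bins:
  bin 1: 140 + 60 = 200
  bin 2: 130 + 60 = 190
  bin 3: 120 + 60 + 20 = 200
  bin 4: 120 + 50 + 30 = 200
  bin 5: 120 + 20 + 20 = 160
Every load is within 200, so 5 bins suffice.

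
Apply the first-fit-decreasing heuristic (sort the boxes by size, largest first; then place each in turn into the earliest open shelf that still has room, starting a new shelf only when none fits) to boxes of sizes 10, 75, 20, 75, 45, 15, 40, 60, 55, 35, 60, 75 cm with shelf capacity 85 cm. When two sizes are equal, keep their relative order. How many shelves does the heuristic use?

8

Sorted descending: 75, 75, 75, 60, 60, 55, 45, 40, 35, 20, 15, 10.
  75 → shelf 1 (new)  [load 75/85]
  75 → shelf 2 (new)  [load 75/85]
  75 → shelf 3 (new)  [load 75/85]
  60 → shelf 4 (new)  [load 60/85]
  60 → shelf 5 (new)  [load 60/85]
  55 → shelf 6 (new)  [load 55/85]
  45 → shelf 7 (new)  [load 45/85]
  40 → shelf 7  [load 85/85]
  35 → shelf 8 (new)  [load 35/85]
  20 → shelf 4  [load 80/85]
  15 → shelf 5  [load 75/85]
  10 → shelf 1  [load 85/85]
8 shelves opened.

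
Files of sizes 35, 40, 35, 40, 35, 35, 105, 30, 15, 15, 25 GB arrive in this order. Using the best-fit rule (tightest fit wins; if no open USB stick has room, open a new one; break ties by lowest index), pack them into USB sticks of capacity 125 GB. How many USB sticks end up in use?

  35 → USB stick 1 (new)  [load 35/125]
  40 → USB stick 1  [load 75/125]
  35 → USB stick 1  [load 110/125]
  40 → USB stick 2 (new)  [load 40/125]
  35 → USB stick 2  [load 75/125]
  35 → USB stick 2  [load 110/125]
  105 → USB stick 3 (new)  [load 105/125]
  30 → USB stick 4 (new)  [load 30/125]
  15 → USB stick 1  [load 125/125]
  15 → USB stick 2  [load 125/125]
  25 → USB stick 4  [load 55/125]
4 USB sticks opened.

4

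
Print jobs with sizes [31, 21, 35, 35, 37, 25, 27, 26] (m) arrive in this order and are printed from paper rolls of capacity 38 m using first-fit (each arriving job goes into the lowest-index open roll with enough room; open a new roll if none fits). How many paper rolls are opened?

  31 → roll 1 (new)  [load 31/38]
  21 → roll 2 (new)  [load 21/38]
  35 → roll 3 (new)  [load 35/38]
  35 → roll 4 (new)  [load 35/38]
  37 → roll 5 (new)  [load 37/38]
  25 → roll 6 (new)  [load 25/38]
  27 → roll 7 (new)  [load 27/38]
  26 → roll 8 (new)  [load 26/38]
8 paper rolls opened.

8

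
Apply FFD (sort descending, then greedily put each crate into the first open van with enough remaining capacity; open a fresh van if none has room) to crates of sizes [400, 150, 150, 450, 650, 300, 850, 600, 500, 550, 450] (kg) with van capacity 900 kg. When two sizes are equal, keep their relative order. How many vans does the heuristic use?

Sorted descending: 850, 650, 600, 550, 500, 450, 450, 400, 300, 150, 150.
  850 → van 1 (new)  [load 850/900]
  650 → van 2 (new)  [load 650/900]
  600 → van 3 (new)  [load 600/900]
  550 → van 4 (new)  [load 550/900]
  500 → van 5 (new)  [load 500/900]
  450 → van 6 (new)  [load 450/900]
  450 → van 6  [load 900/900]
  400 → van 5  [load 900/900]
  300 → van 3  [load 900/900]
  150 → van 2  [load 800/900]
  150 → van 4  [load 700/900]
6 vans opened.

6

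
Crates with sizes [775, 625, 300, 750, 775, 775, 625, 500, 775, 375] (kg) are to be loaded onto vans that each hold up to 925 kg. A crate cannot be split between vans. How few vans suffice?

Total = 775 + 775 + 775 + 775 + 750 + 625 + 625 + 500 + 375 + 300 = 6275 kg.
Lower bound: ⌈6275/925⌉ = 7 vans.
Also, 8 crates each exceed 925/2 kg, and no two of those can share a van, so at least 8 vans are needed.
A packing using 8 vans:
  van 1: 775 = 775
  van 2: 775 = 775
  van 3: 775 = 775
  van 4: 775 = 775
  van 5: 750 = 750
  van 6: 625 + 300 = 925
  van 7: 625 = 625
  van 8: 500 + 375 = 875
This matches the lower bound, so 8 is optimal.

8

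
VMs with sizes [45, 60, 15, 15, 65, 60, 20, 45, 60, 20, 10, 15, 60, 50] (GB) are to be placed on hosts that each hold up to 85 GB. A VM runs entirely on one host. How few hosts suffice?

8

Total = 65 + 60 + 60 + 60 + 60 + 50 + 45 + 45 + 20 + 20 + 15 + 15 + 15 + 10 = 540 GB.
Lower bound: ⌈540/85⌉ = 7 hosts.
Also, 8 VMs each exceed 85/2 GB, and no two of those can share a host, so at least 8 hosts are needed.
A packing using 8 hosts:
  host 1: 65 + 20 = 85
  host 2: 60 + 20 = 80
  host 3: 60 + 15 + 10 = 85
  host 4: 60 + 15 = 75
  host 5: 60 + 15 = 75
  host 6: 50 = 50
  host 7: 45 = 45
  host 8: 45 = 45
This matches the lower bound, so 8 is optimal.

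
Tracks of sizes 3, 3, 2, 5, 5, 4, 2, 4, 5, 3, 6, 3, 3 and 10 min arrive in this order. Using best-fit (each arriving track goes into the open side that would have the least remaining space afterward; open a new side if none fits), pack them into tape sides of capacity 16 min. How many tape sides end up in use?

  3 → side 1 (new)  [load 3/16]
  3 → side 1  [load 6/16]
  2 → side 1  [load 8/16]
  5 → side 1  [load 13/16]
  5 → side 2 (new)  [load 5/16]
  4 → side 2  [load 9/16]
  2 → side 1  [load 15/16]
  4 → side 2  [load 13/16]
  5 → side 3 (new)  [load 5/16]
  3 → side 2  [load 16/16]
  6 → side 3  [load 11/16]
  3 → side 3  [load 14/16]
  3 → side 4 (new)  [load 3/16]
  10 → side 4  [load 13/16]
4 tape sides opened.

4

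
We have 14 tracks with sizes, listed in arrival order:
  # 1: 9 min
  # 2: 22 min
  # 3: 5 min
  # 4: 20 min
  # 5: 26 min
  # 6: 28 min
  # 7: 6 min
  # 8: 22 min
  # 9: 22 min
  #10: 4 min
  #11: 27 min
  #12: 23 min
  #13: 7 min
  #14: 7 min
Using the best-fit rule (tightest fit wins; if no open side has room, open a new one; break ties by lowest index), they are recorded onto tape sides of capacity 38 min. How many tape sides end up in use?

  9 → side 1 (new)  [load 9/38]
  22 → side 1  [load 31/38]
  5 → side 1  [load 36/38]
  20 → side 2 (new)  [load 20/38]
  26 → side 3 (new)  [load 26/38]
  28 → side 4 (new)  [load 28/38]
  6 → side 4  [load 34/38]
  22 → side 5 (new)  [load 22/38]
  22 → side 6 (new)  [load 22/38]
  4 → side 4  [load 38/38]
  27 → side 7 (new)  [load 27/38]
  23 → side 8 (new)  [load 23/38]
  7 → side 7  [load 34/38]
  7 → side 3  [load 33/38]
8 tape sides opened.

8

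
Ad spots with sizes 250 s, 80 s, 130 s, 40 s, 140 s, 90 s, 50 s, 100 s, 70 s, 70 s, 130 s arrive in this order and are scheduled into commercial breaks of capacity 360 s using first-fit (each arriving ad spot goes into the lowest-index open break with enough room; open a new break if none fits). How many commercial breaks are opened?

  250 → break 1 (new)  [load 250/360]
  80 → break 1  [load 330/360]
  130 → break 2 (new)  [load 130/360]
  40 → break 2  [load 170/360]
  140 → break 2  [load 310/360]
  90 → break 3 (new)  [load 90/360]
  50 → break 2  [load 360/360]
  100 → break 3  [load 190/360]
  70 → break 3  [load 260/360]
  70 → break 3  [load 330/360]
  130 → break 4 (new)  [load 130/360]
4 commercial breaks opened.

4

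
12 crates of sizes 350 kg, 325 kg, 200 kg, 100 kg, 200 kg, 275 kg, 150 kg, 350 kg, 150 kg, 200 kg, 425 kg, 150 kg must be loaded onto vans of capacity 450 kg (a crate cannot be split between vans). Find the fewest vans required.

8

Total = 425 + 350 + 350 + 325 + 275 + 200 + 200 + 200 + 150 + 150 + 150 + 100 = 2875 kg.
Lower bound: ⌈2875/450⌉ = 7 vans.
A packing using 8 vans:
  van 1: 425 = 425
  van 2: 350 + 100 = 450
  van 3: 350 = 350
  van 4: 325 = 325
  van 5: 275 + 150 = 425
  van 6: 200 + 200 = 400
  van 7: 200 + 150 = 350
  van 8: 150 = 150
No arrangement into 7 vans stays within capacity, so 8 is optimal.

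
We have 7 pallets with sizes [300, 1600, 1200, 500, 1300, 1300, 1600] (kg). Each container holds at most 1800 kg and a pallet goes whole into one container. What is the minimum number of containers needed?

Total = 1600 + 1600 + 1300 + 1300 + 1200 + 500 + 300 = 7800 kg.
Lower bound: ⌈7800/1800⌉ = 5 containers.
A packing using 5 containers:
  container 1: 1600 = 1600
  container 2: 1600 = 1600
  container 3: 1300 + 500 = 1800
  container 4: 1300 + 300 = 1600
  container 5: 1200 = 1200
This matches the lower bound, so 5 is optimal.

5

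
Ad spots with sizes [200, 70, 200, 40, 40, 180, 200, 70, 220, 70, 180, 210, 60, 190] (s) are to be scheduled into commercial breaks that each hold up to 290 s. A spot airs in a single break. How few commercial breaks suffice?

Total = 220 + 210 + 200 + 200 + 200 + 190 + 180 + 180 + 70 + 70 + 70 + 60 + 40 + 40 = 1930 s.
Lower bound: ⌈1930/290⌉ = 7 commercial breaks.
Also, 8 ad spots each exceed 145 s, and no two of those can share a break, so at least 8 commercial breaks are needed.
A packing using 8 commercial breaks:
  break 1: 220 + 70 = 290
  break 2: 210 + 70 = 280
  break 3: 200 + 70 = 270
  break 4: 200 + 60 = 260
  break 5: 200 + 40 + 40 = 280
  break 6: 190 = 190
  break 7: 180 = 180
  break 8: 180 = 180
This matches the lower bound, so 8 is optimal.

8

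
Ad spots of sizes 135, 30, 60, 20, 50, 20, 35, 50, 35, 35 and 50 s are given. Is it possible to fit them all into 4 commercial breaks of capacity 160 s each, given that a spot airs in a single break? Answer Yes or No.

A valid assignment using 4 commercial breaks:
  break 1: 135 + 20 = 155
  break 2: 60 + 50 + 50 = 160
  break 3: 50 + 35 + 35 + 35 = 155
  break 4: 30 + 20 = 50
Every load is within 160 s, so 4 commercial breaks suffice.

Yes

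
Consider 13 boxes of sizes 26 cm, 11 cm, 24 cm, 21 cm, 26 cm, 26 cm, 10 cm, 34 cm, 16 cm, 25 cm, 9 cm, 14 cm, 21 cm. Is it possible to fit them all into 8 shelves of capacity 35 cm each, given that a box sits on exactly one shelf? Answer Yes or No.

No

Total = 263 cm; ⌈263/35⌉ = 8.
The bound of 8 does not rule out 8, but exhaustive search shows no assignment into 8 shelves of capacity 35 cm exists — the minimum is 9.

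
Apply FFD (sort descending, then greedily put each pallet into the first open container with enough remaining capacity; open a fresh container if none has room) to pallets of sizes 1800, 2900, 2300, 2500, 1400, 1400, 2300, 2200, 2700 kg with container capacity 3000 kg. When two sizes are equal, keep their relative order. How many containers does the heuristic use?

Sorted descending: 2900, 2700, 2500, 2300, 2300, 2200, 1800, 1400, 1400.
  2900 → container 1 (new)  [load 2900/3000]
  2700 → container 2 (new)  [load 2700/3000]
  2500 → container 3 (new)  [load 2500/3000]
  2300 → container 4 (new)  [load 2300/3000]
  2300 → container 5 (new)  [load 2300/3000]
  2200 → container 6 (new)  [load 2200/3000]
  1800 → container 7 (new)  [load 1800/3000]
  1400 → container 8 (new)  [load 1400/3000]
  1400 → container 8  [load 2800/3000]
8 containers opened.

8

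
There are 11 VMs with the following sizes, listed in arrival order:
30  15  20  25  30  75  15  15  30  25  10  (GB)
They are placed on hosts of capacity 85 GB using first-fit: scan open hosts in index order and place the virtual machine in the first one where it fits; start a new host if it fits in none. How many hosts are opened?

4

  30 → host 1 (new)  [load 30/85]
  15 → host 1  [load 45/85]
  20 → host 1  [load 65/85]
  25 → host 2 (new)  [load 25/85]
  30 → host 2  [load 55/85]
  75 → host 3 (new)  [load 75/85]
  15 → host 1  [load 80/85]
  15 → host 2  [load 70/85]
  30 → host 4 (new)  [load 30/85]
  25 → host 4  [load 55/85]
  10 → host 2  [load 80/85]
4 hosts opened.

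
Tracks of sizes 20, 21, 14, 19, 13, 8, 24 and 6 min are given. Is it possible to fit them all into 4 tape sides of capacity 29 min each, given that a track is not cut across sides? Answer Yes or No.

Total = 125 min; ⌈125/29⌉ = 5.
At least 5 tape sides are required, but only 4 are allowed.

No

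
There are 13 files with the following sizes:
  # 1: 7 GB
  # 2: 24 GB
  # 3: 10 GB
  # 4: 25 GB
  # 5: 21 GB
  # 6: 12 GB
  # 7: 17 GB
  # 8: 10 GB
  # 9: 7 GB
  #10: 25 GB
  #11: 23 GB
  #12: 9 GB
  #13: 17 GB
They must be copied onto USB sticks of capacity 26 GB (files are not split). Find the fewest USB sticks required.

9

Total = 25 + 25 + 24 + 23 + 21 + 17 + 17 + 12 + 10 + 10 + 9 + 7 + 7 = 207 GB.
Lower bound: ⌈207/26⌉ = 8 USB sticks.
A packing using 9 USB sticks:
  USB stick 1: 25 = 25
  USB stick 2: 25 = 25
  USB stick 3: 24 = 24
  USB stick 4: 23 = 23
  USB stick 5: 21 = 21
  USB stick 6: 17 + 9 = 26
  USB stick 7: 17 + 7 = 24
  USB stick 8: 12 + 10 = 22
  USB stick 9: 10 + 7 = 17
No arrangement into 8 USB sticks stays within capacity, so 9 is optimal.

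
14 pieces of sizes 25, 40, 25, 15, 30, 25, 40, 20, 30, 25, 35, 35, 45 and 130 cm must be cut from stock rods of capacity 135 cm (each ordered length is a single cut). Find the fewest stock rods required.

Total = 130 + 45 + 40 + 40 + 35 + 35 + 30 + 30 + 25 + 25 + 25 + 25 + 20 + 15 = 520 cm.
Lower bound: ⌈520/135⌉ = 4 stock rods.
A packing using 4 stock rods:
  stock rod 1: 130 = 130
  stock rod 2: 45 + 40 + 40 = 125
  stock rod 3: 35 + 35 + 30 + 30 = 130
  stock rod 4: 25 + 25 + 25 + 25 + 20 + 15 = 135
This matches the lower bound, so 4 is optimal.

4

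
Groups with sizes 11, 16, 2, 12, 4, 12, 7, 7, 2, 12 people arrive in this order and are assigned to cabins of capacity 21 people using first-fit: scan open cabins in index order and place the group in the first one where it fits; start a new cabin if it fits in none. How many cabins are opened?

5

  11 → cabin 1 (new)  [load 11/21]
  16 → cabin 2 (new)  [load 16/21]
  2 → cabin 1  [load 13/21]
  12 → cabin 3 (new)  [load 12/21]
  4 → cabin 1  [load 17/21]
  12 → cabin 4 (new)  [load 12/21]
  7 → cabin 3  [load 19/21]
  7 → cabin 4  [load 19/21]
  2 → cabin 1  [load 19/21]
  12 → cabin 5 (new)  [load 12/21]
5 cabins opened.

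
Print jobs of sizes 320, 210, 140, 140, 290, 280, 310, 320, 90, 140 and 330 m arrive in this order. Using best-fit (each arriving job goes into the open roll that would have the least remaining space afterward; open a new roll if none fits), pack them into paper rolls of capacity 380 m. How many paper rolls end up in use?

8

  320 → roll 1 (new)  [load 320/380]
  210 → roll 2 (new)  [load 210/380]
  140 → roll 2  [load 350/380]
  140 → roll 3 (new)  [load 140/380]
  290 → roll 4 (new)  [load 290/380]
  280 → roll 5 (new)  [load 280/380]
  310 → roll 6 (new)  [load 310/380]
  320 → roll 7 (new)  [load 320/380]
  90 → roll 4  [load 380/380]
  140 → roll 3  [load 280/380]
  330 → roll 8 (new)  [load 330/380]
8 paper rolls opened.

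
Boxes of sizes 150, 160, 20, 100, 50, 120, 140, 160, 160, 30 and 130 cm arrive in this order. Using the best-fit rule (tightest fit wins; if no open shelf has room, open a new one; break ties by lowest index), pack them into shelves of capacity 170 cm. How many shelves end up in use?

8

  150 → shelf 1 (new)  [load 150/170]
  160 → shelf 2 (new)  [load 160/170]
  20 → shelf 1  [load 170/170]
  100 → shelf 3 (new)  [load 100/170]
  50 → shelf 3  [load 150/170]
  120 → shelf 4 (new)  [load 120/170]
  140 → shelf 5 (new)  [load 140/170]
  160 → shelf 6 (new)  [load 160/170]
  160 → shelf 7 (new)  [load 160/170]
  30 → shelf 5  [load 170/170]
  130 → shelf 8 (new)  [load 130/170]
8 shelves opened.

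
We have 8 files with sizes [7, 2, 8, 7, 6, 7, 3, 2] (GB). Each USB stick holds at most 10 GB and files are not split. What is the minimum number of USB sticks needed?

5

Total = 8 + 7 + 7 + 7 + 6 + 3 + 2 + 2 = 42 GB.
Lower bound: ⌈42/10⌉ = 5 USB sticks.
A packing using 5 USB sticks:
  USB stick 1: 8 + 2 = 10
  USB stick 2: 7 + 3 = 10
  USB stick 3: 7 + 2 = 9
  USB stick 4: 7 = 7
  USB stick 5: 6 = 6
This matches the lower bound, so 5 is optimal.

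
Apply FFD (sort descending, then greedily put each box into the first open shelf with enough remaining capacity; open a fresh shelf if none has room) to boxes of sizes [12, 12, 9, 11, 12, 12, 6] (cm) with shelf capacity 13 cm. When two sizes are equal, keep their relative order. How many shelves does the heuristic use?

Sorted descending: 12, 12, 12, 12, 11, 9, 6.
  12 → shelf 1 (new)  [load 12/13]
  12 → shelf 2 (new)  [load 12/13]
  12 → shelf 3 (new)  [load 12/13]
  12 → shelf 4 (new)  [load 12/13]
  11 → shelf 5 (new)  [load 11/13]
  9 → shelf 6 (new)  [load 9/13]
  6 → shelf 7 (new)  [load 6/13]
7 shelves opened.

7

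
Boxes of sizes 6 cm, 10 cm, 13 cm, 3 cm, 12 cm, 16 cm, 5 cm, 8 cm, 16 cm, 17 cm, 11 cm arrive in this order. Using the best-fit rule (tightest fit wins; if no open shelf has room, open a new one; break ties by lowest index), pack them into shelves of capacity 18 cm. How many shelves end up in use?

  6 → shelf 1 (new)  [load 6/18]
  10 → shelf 1  [load 16/18]
  13 → shelf 2 (new)  [load 13/18]
  3 → shelf 2  [load 16/18]
  12 → shelf 3 (new)  [load 12/18]
  16 → shelf 4 (new)  [load 16/18]
  5 → shelf 3  [load 17/18]
  8 → shelf 5 (new)  [load 8/18]
  16 → shelf 6 (new)  [load 16/18]
  17 → shelf 7 (new)  [load 17/18]
  11 → shelf 8 (new)  [load 11/18]
8 shelves opened.

8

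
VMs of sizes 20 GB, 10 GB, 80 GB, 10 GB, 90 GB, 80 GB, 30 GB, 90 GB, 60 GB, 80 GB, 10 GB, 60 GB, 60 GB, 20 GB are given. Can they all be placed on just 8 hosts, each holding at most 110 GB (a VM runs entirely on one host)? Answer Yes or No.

Yes

A valid assignment using 8 hosts:
  host 1: 90 + 20 = 110
  host 2: 90 + 20 = 110
  host 3: 80 + 30 = 110
  host 4: 80 + 10 + 10 + 10 = 110
  host 5: 80 = 80
  host 6: 60 = 60
  host 7: 60 = 60
  host 8: 60 = 60
Every load is within 110 GB, so 8 hosts suffice.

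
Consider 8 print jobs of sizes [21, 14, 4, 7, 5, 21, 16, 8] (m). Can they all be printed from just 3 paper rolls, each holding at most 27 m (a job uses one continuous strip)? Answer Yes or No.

No

Total = 96 m; ⌈96/27⌉ = 4.
At least 4 paper rolls are required, but only 3 are allowed.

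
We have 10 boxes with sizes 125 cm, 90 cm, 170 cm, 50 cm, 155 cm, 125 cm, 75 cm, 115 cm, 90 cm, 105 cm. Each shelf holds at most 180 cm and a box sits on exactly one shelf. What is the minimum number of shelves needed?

7

Total = 170 + 155 + 125 + 125 + 115 + 105 + 90 + 90 + 75 + 50 = 1100 cm.
Lower bound: ⌈1100/180⌉ = 7 shelves.
A packing using 7 shelves:
  shelf 1: 170 = 170
  shelf 2: 155 = 155
  shelf 3: 125 + 50 = 175
  shelf 4: 125 = 125
  shelf 5: 115 = 115
  shelf 6: 105 + 75 = 180
  shelf 7: 90 + 90 = 180
This matches the lower bound, so 7 is optimal.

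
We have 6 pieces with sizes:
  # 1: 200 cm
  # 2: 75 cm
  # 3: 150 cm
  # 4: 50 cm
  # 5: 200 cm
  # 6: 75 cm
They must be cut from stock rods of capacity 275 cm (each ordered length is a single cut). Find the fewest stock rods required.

Total = 200 + 200 + 150 + 75 + 75 + 50 = 750 cm.
Lower bound: ⌈750/275⌉ = 3 stock rods.
A packing using 3 stock rods:
  stock rod 1: 200 + 75 = 275
  stock rod 2: 200 + 75 = 275
  stock rod 3: 150 + 50 = 200
This matches the lower bound, so 3 is optimal.

3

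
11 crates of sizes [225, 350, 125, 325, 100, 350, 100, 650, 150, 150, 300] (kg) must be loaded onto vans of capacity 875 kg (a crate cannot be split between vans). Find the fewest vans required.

Total = 650 + 350 + 350 + 325 + 300 + 225 + 150 + 150 + 125 + 100 + 100 = 2825 kg.
Lower bound: ⌈2825/875⌉ = 4 vans.
A packing using 4 vans:
  van 1: 650 + 225 = 875
  van 2: 350 + 350 + 150 = 850
  van 3: 325 + 300 + 150 + 100 = 875
  van 4: 125 + 100 = 225
This matches the lower bound, so 4 is optimal.

4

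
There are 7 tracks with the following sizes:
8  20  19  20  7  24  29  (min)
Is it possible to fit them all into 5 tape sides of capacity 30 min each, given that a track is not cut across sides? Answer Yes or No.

Yes

A valid assignment using 5 tape sides:
  side 1: 29 = 29
  side 2: 24 = 24
  side 3: 20 + 8 = 28
  side 4: 20 + 7 = 27
  side 5: 19 = 19
Every load is within 30 min, so 5 tape sides suffice.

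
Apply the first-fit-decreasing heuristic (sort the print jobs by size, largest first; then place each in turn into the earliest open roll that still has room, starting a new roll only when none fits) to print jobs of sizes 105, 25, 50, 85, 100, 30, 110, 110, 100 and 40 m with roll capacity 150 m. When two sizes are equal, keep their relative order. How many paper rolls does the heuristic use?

Sorted descending: 110, 110, 105, 100, 100, 85, 50, 40, 30, 25.
  110 → roll 1 (new)  [load 110/150]
  110 → roll 2 (new)  [load 110/150]
  105 → roll 3 (new)  [load 105/150]
  100 → roll 4 (new)  [load 100/150]
  100 → roll 5 (new)  [load 100/150]
  85 → roll 6 (new)  [load 85/150]
  50 → roll 4  [load 150/150]
  40 → roll 1  [load 150/150]
  30 → roll 2  [load 140/150]
  25 → roll 3  [load 130/150]
6 paper rolls opened.

6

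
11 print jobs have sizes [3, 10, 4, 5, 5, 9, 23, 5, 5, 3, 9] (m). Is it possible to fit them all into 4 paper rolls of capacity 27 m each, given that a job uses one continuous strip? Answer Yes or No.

A valid assignment using 3 paper rolls:
  roll 1: 23 + 4 = 27
  roll 2: 10 + 9 + 5 + 3 = 27
  roll 3: 9 + 5 + 5 + 5 + 3 = 27
That uses only 3 ≤ 4, so 4 paper rolls are enough.

Yes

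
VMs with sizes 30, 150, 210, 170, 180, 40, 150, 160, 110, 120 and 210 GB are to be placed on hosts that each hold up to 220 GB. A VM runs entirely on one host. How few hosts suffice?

9

Total = 210 + 210 + 180 + 170 + 160 + 150 + 150 + 120 + 110 + 40 + 30 = 1530 GB.
Lower bound: ⌈1530/220⌉ = 7 hosts.
Also, 8 VMs each exceed 110 GB, and no two of those can share a host, so at least 8 hosts are needed.
A packing using 9 hosts:
  host 1: 210 = 210
  host 2: 210 = 210
  host 3: 180 + 40 = 220
  host 4: 170 + 30 = 200
  host 5: 160 = 160
  host 6: 150 = 150
  host 7: 150 = 150
  host 8: 120 = 120
  host 9: 110 = 110
No arrangement into 8 hosts stays within capacity, so 9 is optimal.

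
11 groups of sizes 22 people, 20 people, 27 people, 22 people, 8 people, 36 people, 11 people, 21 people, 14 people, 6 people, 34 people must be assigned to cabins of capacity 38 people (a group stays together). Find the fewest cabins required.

7

Total = 36 + 34 + 27 + 22 + 22 + 21 + 20 + 14 + 11 + 8 + 6 = 221 people.
Lower bound: ⌈221/38⌉ = 6 cabins.
Also, 7 groups each exceed 19 people, and no two of those can share a cabin, so at least 7 cabins are needed.
A packing using 7 cabins:
  cabin 1: 36 = 36
  cabin 2: 34 = 34
  cabin 3: 27 + 11 = 38
  cabin 4: 22 + 14 = 36
  cabin 5: 22 + 8 + 6 = 36
  cabin 6: 21 = 21
  cabin 7: 20 = 20
This matches the lower bound, so 7 is optimal.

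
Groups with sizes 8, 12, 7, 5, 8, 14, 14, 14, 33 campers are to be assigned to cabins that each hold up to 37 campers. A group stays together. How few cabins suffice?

4

Total = 33 + 14 + 14 + 14 + 12 + 8 + 8 + 7 + 5 = 115 campers.
Lower bound: ⌈115/37⌉ = 4 cabins.
A packing using 4 cabins:
  cabin 1: 33 = 33
  cabin 2: 14 + 14 + 8 = 36
  cabin 3: 14 + 12 + 8 = 34
  cabin 4: 7 + 5 = 12
This matches the lower bound, so 4 is optimal.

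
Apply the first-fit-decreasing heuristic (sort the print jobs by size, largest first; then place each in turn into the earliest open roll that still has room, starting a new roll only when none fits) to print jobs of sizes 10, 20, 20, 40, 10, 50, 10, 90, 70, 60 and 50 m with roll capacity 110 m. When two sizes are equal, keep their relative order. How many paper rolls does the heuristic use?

4

Sorted descending: 90, 70, 60, 50, 50, 40, 20, 20, 10, 10, 10.
  90 → roll 1 (new)  [load 90/110]
  70 → roll 2 (new)  [load 70/110]
  60 → roll 3 (new)  [load 60/110]
  50 → roll 3  [load 110/110]
  50 → roll 4 (new)  [load 50/110]
  40 → roll 2  [load 110/110]
  20 → roll 1  [load 110/110]
  20 → roll 4  [load 70/110]
  10 → roll 4  [load 80/110]
  10 → roll 4  [load 90/110]
  10 → roll 4  [load 100/110]
4 paper rolls opened.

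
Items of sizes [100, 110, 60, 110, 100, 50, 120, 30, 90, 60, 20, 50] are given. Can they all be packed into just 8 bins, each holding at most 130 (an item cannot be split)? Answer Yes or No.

Yes

A valid assignment using 8 bins:
  bin 1: 120 = 120
  bin 2: 110 + 20 = 130
  bin 3: 110 = 110
  bin 4: 100 + 30 = 130
  bin 5: 100 = 100
  bin 6: 90 = 90
  bin 7: 60 + 60 = 120
  bin 8: 50 + 50 = 100
Every load is within 130, so 8 bins suffice.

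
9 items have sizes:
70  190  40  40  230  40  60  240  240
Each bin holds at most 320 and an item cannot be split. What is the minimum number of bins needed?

Total = 240 + 240 + 230 + 190 + 70 + 60 + 40 + 40 + 40 = 1150.
Lower bound: ⌈1150/320⌉ = 4 bins.
A packing using 4 bins:
  bin 1: 240 + 70 = 310
  bin 2: 240 + 60 = 300
  bin 3: 230 + 40 + 40 = 310
  bin 4: 190 + 40 = 230
This matches the lower bound, so 4 is optimal.

4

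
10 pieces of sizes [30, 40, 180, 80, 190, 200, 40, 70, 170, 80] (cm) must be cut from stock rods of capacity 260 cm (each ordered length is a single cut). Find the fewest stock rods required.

5

Total = 200 + 190 + 180 + 170 + 80 + 80 + 70 + 40 + 40 + 30 = 1080 cm.
Lower bound: ⌈1080/260⌉ = 5 stock rods.
A packing using 5 stock rods:
  stock rod 1: 200 + 40 = 240
  stock rod 2: 190 + 70 = 260
  stock rod 3: 180 + 80 = 260
  stock rod 4: 170 + 80 = 250
  stock rod 5: 40 + 30 = 70
This matches the lower bound, so 5 is optimal.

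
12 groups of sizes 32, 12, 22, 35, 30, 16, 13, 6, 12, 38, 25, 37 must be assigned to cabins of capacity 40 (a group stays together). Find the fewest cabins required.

8

Total = 38 + 37 + 35 + 32 + 30 + 25 + 22 + 16 + 13 + 12 + 12 + 6 = 278.
Lower bound: ⌈278/40⌉ = 7 cabins.
A packing using 8 cabins:
  cabin 1: 38 = 38
  cabin 2: 37 = 37
  cabin 3: 35 = 35
  cabin 4: 32 + 6 = 38
  cabin 5: 30 = 30
  cabin 6: 25 + 13 = 38
  cabin 7: 22 + 16 = 38
  cabin 8: 12 + 12 = 24
No arrangement into 7 cabins stays within capacity, so 8 is optimal.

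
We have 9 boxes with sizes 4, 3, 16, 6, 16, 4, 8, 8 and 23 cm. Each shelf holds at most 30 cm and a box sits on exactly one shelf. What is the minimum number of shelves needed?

Total = 23 + 16 + 16 + 8 + 8 + 6 + 4 + 4 + 3 = 88 cm.
Lower bound: ⌈88/30⌉ = 3 shelves.
A packing using 3 shelves:
  shelf 1: 23 + 4 + 3 = 30
  shelf 2: 16 + 8 + 6 = 30
  shelf 3: 16 + 8 + 4 = 28
This matches the lower bound, so 3 is optimal.

3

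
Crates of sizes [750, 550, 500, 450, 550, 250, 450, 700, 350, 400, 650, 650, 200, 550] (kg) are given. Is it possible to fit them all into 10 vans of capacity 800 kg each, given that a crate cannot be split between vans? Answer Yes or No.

No

Total = 7000 kg; ⌈7000/800⌉ = 9.
10 crates each exceed half the capacity and cannot share a van, forcing at least 10 vans.
The bound of 10 does not rule out 10, but exhaustive search shows no assignment into 10 vans of capacity 800 kg exists — the minimum is 11.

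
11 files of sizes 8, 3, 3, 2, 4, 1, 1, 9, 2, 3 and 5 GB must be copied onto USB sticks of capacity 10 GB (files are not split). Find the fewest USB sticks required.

5

Total = 9 + 8 + 5 + 4 + 3 + 3 + 3 + 2 + 2 + 1 + 1 = 41 GB.
Lower bound: ⌈41/10⌉ = 5 USB sticks.
A packing using 5 USB sticks:
  USB stick 1: 9 + 1 = 10
  USB stick 2: 8 + 2 = 10
  USB stick 3: 5 + 4 + 1 = 10
  USB stick 4: 3 + 3 + 3 = 9
  USB stick 5: 2 = 2
This matches the lower bound, so 5 is optimal.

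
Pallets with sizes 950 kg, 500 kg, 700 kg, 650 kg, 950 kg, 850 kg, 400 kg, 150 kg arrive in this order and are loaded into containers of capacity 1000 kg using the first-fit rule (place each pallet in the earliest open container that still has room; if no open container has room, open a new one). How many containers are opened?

  950 → container 1 (new)  [load 950/1000]
  500 → container 2 (new)  [load 500/1000]
  700 → container 3 (new)  [load 700/1000]
  650 → container 4 (new)  [load 650/1000]
  950 → container 5 (new)  [load 950/1000]
  850 → container 6 (new)  [load 850/1000]
  400 → container 2  [load 900/1000]
  150 → container 3  [load 850/1000]
6 containers opened.

6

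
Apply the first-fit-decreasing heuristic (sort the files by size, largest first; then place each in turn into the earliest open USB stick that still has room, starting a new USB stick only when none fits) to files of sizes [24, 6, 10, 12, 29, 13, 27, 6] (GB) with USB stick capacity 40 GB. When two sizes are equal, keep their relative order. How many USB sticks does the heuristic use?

Sorted descending: 29, 27, 24, 13, 12, 10, 6, 6.
  29 → USB stick 1 (new)  [load 29/40]
  27 → USB stick 2 (new)  [load 27/40]
  24 → USB stick 3 (new)  [load 24/40]
  13 → USB stick 2  [load 40/40]
  12 → USB stick 3  [load 36/40]
  10 → USB stick 1  [load 39/40]
  6 → USB stick 4 (new)  [load 6/40]
  6 → USB stick 4  [load 12/40]
4 USB sticks opened.

4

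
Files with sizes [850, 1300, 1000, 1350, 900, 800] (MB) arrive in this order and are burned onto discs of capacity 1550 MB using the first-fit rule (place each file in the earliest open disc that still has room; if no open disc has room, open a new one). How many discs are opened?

  850 → disc 1 (new)  [load 850/1550]
  1300 → disc 2 (new)  [load 1300/1550]
  1000 → disc 3 (new)  [load 1000/1550]
  1350 → disc 4 (new)  [load 1350/1550]
  900 → disc 5 (new)  [load 900/1550]
  800 → disc 6 (new)  [load 800/1550]
6 discs opened.

6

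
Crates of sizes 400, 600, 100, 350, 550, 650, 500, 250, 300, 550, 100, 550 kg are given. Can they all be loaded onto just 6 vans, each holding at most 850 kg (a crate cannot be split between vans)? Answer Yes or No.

No

Total = 4900 kg; ⌈4900/850⌉ = 6.
The bound of 6 does not rule out 6, but exhaustive search shows no assignment into 6 vans of capacity 850 kg exists — the minimum is 7.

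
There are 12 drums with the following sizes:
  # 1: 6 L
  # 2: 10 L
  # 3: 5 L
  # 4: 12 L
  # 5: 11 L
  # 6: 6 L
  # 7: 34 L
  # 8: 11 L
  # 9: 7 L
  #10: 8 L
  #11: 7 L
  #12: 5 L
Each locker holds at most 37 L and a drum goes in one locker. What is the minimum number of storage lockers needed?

Total = 34 + 12 + 11 + 11 + 10 + 8 + 7 + 7 + 6 + 6 + 5 + 5 = 122 L.
Lower bound: ⌈122/37⌉ = 4 storage lockers.
A packing using 4 storage lockers:
  locker 1: 34 = 34
  locker 2: 12 + 11 + 11 = 34
  locker 3: 10 + 8 + 7 + 7 + 5 = 37
  locker 4: 6 + 6 + 5 = 17
This matches the lower bound, so 4 is optimal.

4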